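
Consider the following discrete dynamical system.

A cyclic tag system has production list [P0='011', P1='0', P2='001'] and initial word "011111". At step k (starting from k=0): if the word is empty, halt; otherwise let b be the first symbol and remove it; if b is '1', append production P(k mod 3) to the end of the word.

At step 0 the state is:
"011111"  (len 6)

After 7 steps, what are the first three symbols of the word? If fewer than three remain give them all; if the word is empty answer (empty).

001

gen 0: "011111"  (len 6)
gen 1: "11111"  (len 5)
gen 2: "11110"  (len 5)
gen 3: "1110001"  (len 7)
gen 4: "110001011"  (len 9)
gen 5: "100010110"  (len 9)
gen 6: "00010110001"  (len 11)
gen 7: "0010110001"  (len 10)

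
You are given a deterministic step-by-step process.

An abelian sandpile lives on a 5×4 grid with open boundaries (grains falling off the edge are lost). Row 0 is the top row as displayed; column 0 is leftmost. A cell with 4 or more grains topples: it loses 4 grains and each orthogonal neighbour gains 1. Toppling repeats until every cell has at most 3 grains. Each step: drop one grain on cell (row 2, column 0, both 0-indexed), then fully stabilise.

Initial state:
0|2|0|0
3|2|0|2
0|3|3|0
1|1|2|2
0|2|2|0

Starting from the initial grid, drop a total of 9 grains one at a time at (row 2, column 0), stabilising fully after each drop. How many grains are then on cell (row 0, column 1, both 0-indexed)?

k=0  0|2|0|0
3|2|0|2
0|3|3|0
1|1|2|2
0|2|2|0
k=1  0|2|0|0
3|2|0|2
1|3|3|0
1|1|2|2
0|2|2|0
k=2  0|2|0|0
3|2|0|2
2|3|3|0
1|1|2|2
0|2|2|0
k=3  0|2|0|0
3|2|0|2
3|3|3|0
1|1|2|2
0|2|2|0
k=4  1|3|0|0
1|0|2|2
2|2|0|1
2|2|3|2
0|2|2|0
k=5  1|3|0|0
1|0|2|2
3|2|0|1
2|2|3|2
0|2|2|0
k=6  1|3|0|0
2|0|2|2
0|3|0|1
3|2|3|2
0|2|2|0
k=7  1|3|0|0
2|0|2|2
1|3|0|1
3|2|3|2
0|2|2|0
k=8  1|3|0|0
2|0|2|2
2|3|0|1
3|2|3|2
0|2|2|0
k=9  1|3|0|0
2|0|2|2
3|3|0|1
3|2|3|2
0|2|2|0

3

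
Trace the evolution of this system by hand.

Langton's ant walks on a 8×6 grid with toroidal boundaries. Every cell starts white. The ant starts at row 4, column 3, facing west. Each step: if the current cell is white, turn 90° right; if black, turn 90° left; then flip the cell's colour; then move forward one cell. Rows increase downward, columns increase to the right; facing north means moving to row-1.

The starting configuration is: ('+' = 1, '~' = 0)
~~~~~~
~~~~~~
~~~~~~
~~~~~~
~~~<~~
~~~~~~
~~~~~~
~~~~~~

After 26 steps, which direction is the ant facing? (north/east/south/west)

step 0: ~~~~~~
~~~~~~
~~~~~~
~~~~~~
~~~<~~
~~~~~~
~~~~~~
~~~~~~
step 1: ~~~~~~
~~~~~~
~~~~~~
~~~^~~
~~~+~~
~~~~~~
~~~~~~
~~~~~~
step 2: ~~~~~~
~~~~~~
~~~~~~
~~~+>~
~~~+~~
~~~~~~
~~~~~~
~~~~~~
step 3: ~~~~~~
~~~~~~
~~~~~~
~~~++~
~~~+v~
~~~~~~
~~~~~~
~~~~~~
step 4: ~~~~~~
~~~~~~
~~~~~~
~~~++~
~~~<+~
~~~~~~
~~~~~~
~~~~~~
step 5: ~~~~~~
~~~~~~
~~~~~~
~~~++~
~~~~+~
~~~v~~
~~~~~~
~~~~~~
step 6: ~~~~~~
~~~~~~
~~~~~~
~~~++~
~~~~+~
~~<+~~
~~~~~~
~~~~~~
step 7: ~~~~~~
~~~~~~
~~~~~~
~~~++~
~~^~+~
~~++~~
~~~~~~
~~~~~~
step 8: ~~~~~~
~~~~~~
~~~~~~
~~~++~
~~+>+~
~~++~~
~~~~~~
~~~~~~
step 9: ~~~~~~
~~~~~~
~~~~~~
~~~++~
~~+++~
~~+v~~
~~~~~~
~~~~~~
step 10: ~~~~~~
~~~~~~
~~~~~~
~~~++~
~~+++~
~~+~>~
~~~~~~
~~~~~~
step 11: ~~~~~~
~~~~~~
~~~~~~
~~~++~
~~+++~
~~+~+~
~~~~v~
~~~~~~
step 12: ~~~~~~
~~~~~~
~~~~~~
~~~++~
~~+++~
~~+~+~
~~~<+~
~~~~~~
step 13: ~~~~~~
~~~~~~
~~~~~~
~~~++~
~~+++~
~~+^+~
~~~++~
~~~~~~
step 14: ~~~~~~
~~~~~~
~~~~~~
~~~++~
~~+++~
~~++>~
~~~++~
~~~~~~
step 15: ~~~~~~
~~~~~~
~~~~~~
~~~++~
~~++^~
~~++~~
~~~++~
~~~~~~
step 16: ~~~~~~
~~~~~~
~~~~~~
~~~++~
~~+<~~
~~++~~
~~~++~
~~~~~~
step 17: ~~~~~~
~~~~~~
~~~~~~
~~~++~
~~+~~~
~~+v~~
~~~++~
~~~~~~
step 18: ~~~~~~
~~~~~~
~~~~~~
~~~++~
~~+~~~
~~+~>~
~~~++~
~~~~~~
step 19: ~~~~~~
~~~~~~
~~~~~~
~~~++~
~~+~~~
~~+~+~
~~~+v~
~~~~~~
step 20: ~~~~~~
~~~~~~
~~~~~~
~~~++~
~~+~~~
~~+~+~
~~~+~>
~~~~~~
step 21: ~~~~~~
~~~~~~
~~~~~~
~~~++~
~~+~~~
~~+~+~
~~~+~+
~~~~~v
step 22: ~~~~~~
~~~~~~
~~~~~~
~~~++~
~~+~~~
~~+~+~
~~~+~+
~~~~<+
step 23: ~~~~~~
~~~~~~
~~~~~~
~~~++~
~~+~~~
~~+~+~
~~~+^+
~~~~++
step 24: ~~~~~~
~~~~~~
~~~~~~
~~~++~
~~+~~~
~~+~+~
~~~++>
~~~~++
step 25: ~~~~~~
~~~~~~
~~~~~~
~~~++~
~~+~~~
~~+~+^
~~~++~
~~~~++
step 26: ~~~~~~
~~~~~~
~~~~~~
~~~++~
~~+~~~
>~+~++
~~~++~
~~~~++

east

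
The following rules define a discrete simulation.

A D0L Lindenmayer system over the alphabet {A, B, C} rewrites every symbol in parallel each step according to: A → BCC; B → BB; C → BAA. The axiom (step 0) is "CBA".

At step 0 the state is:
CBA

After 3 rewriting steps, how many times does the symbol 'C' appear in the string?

[0] CBA
[1] BAABBBCC
[2] BBBCCBCCBBBBBBBAABAA
[3] BBBBBBBAABAABBBAABAABBBBBBBBBBBBBBBCCBCCBBBCCBCC

8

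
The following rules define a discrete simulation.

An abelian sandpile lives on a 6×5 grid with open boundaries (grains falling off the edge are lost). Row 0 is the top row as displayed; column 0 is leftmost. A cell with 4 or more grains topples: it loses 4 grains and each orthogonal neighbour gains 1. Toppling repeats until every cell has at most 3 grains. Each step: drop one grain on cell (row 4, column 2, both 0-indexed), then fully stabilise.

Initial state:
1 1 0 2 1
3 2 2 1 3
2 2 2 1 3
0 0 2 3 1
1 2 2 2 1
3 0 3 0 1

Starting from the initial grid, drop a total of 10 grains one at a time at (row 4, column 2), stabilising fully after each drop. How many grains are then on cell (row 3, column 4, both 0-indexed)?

t=0: 1 1 0 2 1
3 2 2 1 3
2 2 2 1 3
0 0 2 3 1
1 2 2 2 1
3 0 3 0 1
t=1: 1 1 0 2 1
3 2 2 1 3
2 2 2 1 3
0 0 2 3 1
1 2 3 2 1
3 0 3 0 1
t=2: 1 1 0 2 1
3 2 2 1 3
2 2 2 1 3
0 0 3 3 1
1 3 1 3 1
3 1 0 1 1
t=3: 1 1 0 2 1
3 2 2 1 3
2 2 2 1 3
0 0 3 3 1
1 3 2 3 1
3 1 0 1 1
t=4: 1 1 0 2 1
3 2 2 1 3
2 2 2 1 3
0 0 3 3 1
1 3 3 3 1
3 1 0 1 1
t=5: 1 1 0 2 1
3 2 2 1 3
2 2 3 2 3
0 2 1 1 2
2 0 3 1 2
3 2 1 2 1
t=6: 1 1 0 2 1
3 2 2 1 3
2 2 3 2 3
0 2 2 1 2
2 1 0 2 2
3 2 2 2 1
t=7: 1 1 0 2 1
3 2 2 1 3
2 2 3 2 3
0 2 2 1 2
2 1 1 2 2
3 2 2 2 1
t=8: 1 1 0 2 1
3 2 2 1 3
2 2 3 2 3
0 2 2 1 2
2 1 2 2 2
3 2 2 2 1
t=9: 1 1 0 2 1
3 2 2 1 3
2 2 3 2 3
0 2 2 1 2
2 1 3 2 2
3 2 2 2 1
t=10: 1 1 0 2 1
3 2 2 1 3
2 2 3 2 3
0 2 3 1 2
2 2 0 3 2
3 2 3 2 1

2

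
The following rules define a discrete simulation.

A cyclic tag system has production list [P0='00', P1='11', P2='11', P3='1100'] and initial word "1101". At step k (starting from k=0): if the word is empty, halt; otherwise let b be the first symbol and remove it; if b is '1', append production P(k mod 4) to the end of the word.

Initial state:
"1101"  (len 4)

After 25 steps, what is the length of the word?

gen 0: "1101"  (len 4)
gen 1: "10100"  (len 5)
gen 2: "010011"  (len 6)
gen 3: "10011"  (len 5)
gen 4: "00111100"  (len 8)
gen 5: "0111100"  (len 7)
gen 6: "111100"  (len 6)
gen 7: "1110011"  (len 7)
gen 8: "1100111100"  (len 10)
gen 9: "10011110000"  (len 11)
gen 10: "001111000011"  (len 12)
gen 11: "01111000011"  (len 11)
gen 12: "1111000011"  (len 10)
gen 13: "11100001100"  (len 11)
gen 14: "110000110011"  (len 12)
gen 15: "1000011001111"  (len 13)
gen 16: "0000110011111100"  (len 16)
gen 17: "000110011111100"  (len 15)
gen 18: "00110011111100"  (len 14)
gen 19: "0110011111100"  (len 13)
gen 20: "110011111100"  (len 12)
gen 21: "1001111110000"  (len 13)
gen 22: "00111111000011"  (len 14)
gen 23: "0111111000011"  (len 13)
gen 24: "111111000011"  (len 12)
gen 25: "1111100001100"  (len 13)

13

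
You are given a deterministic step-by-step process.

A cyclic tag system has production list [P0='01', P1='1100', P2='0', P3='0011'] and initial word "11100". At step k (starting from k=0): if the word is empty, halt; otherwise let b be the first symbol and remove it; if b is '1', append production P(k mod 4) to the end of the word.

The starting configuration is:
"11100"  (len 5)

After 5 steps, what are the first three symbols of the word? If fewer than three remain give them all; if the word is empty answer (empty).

011

0) "11100"  (len 5)
1) "110001"  (len 6)
2) "100011100"  (len 9)
3) "000111000"  (len 9)
4) "00111000"  (len 8)
5) "0111000"  (len 7)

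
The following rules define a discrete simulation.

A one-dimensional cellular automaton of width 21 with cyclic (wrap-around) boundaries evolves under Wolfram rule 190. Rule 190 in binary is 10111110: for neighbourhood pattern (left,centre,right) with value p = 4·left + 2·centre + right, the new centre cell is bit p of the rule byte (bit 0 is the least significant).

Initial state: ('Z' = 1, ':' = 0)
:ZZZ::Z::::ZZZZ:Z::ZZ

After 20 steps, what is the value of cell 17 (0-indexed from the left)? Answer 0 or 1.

step 0: :ZZZ::Z::::ZZZZ:Z::ZZ
step 1: ZZZ:ZZZZ::ZZZZ:ZZZZZ:
step 2: ZZ:ZZZZ:ZZZZZ:ZZZZZ:Z
step 3: Z:ZZZZ:ZZZZZ:ZZZZZ:ZZ
step 4: :ZZZZ:ZZZZZ:ZZZZZ:ZZZ
step 5: ZZZZ:ZZZZZ:ZZZZZ:ZZZ:
step 6: ZZZ:ZZZZZ:ZZZZZ:ZZZ:Z
step 7: ZZ:ZZZZZ:ZZZZZ:ZZZ:ZZ
step 8: Z:ZZZZZ:ZZZZZ:ZZZ:ZZZ
step 9: :ZZZZZ:ZZZZZ:ZZZ:ZZZZ
step 10: ZZZZZ:ZZZZZ:ZZZ:ZZZZ:
step 11: ZZZZ:ZZZZZ:ZZZ:ZZZZ:Z
step 12: ZZZ:ZZZZZ:ZZZ:ZZZZ:ZZ
step 13: ZZ:ZZZZZ:ZZZ:ZZZZ:ZZZ
step 14: Z:ZZZZZ:ZZZ:ZZZZ:ZZZZ
step 15: :ZZZZZ:ZZZ:ZZZZ:ZZZZZ
step 16: ZZZZZ:ZZZ:ZZZZ:ZZZZZ:
step 17: ZZZZ:ZZZ:ZZZZ:ZZZZZ:Z
step 18: ZZZ:ZZZ:ZZZZ:ZZZZZ:ZZ
step 19: ZZ:ZZZ:ZZZZ:ZZZZZ:ZZZ
step 20: Z:ZZZ:ZZZZ:ZZZZZ:ZZZZ

1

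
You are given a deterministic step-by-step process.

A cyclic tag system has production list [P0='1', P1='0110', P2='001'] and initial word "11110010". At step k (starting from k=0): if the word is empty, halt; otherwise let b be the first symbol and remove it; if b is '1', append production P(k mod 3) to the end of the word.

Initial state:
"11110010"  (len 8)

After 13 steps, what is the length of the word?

15

t=0: "11110010"  (len 8)
t=1: "11100101"  (len 8)
t=2: "11001010110"  (len 11)
t=3: "1001010110001"  (len 13)
t=4: "0010101100011"  (len 13)
t=5: "010101100011"  (len 12)
t=6: "10101100011"  (len 11)
t=7: "01011000111"  (len 11)
t=8: "1011000111"  (len 10)
t=9: "011000111001"  (len 12)
t=10: "11000111001"  (len 11)
t=11: "10001110010110"  (len 14)
t=12: "0001110010110001"  (len 16)
t=13: "001110010110001"  (len 15)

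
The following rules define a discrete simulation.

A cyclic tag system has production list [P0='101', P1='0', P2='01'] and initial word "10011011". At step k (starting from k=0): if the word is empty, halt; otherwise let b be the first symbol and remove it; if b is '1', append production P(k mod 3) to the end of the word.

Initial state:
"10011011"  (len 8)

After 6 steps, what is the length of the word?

step 0: "10011011"  (len 8)
step 1: "0011011101"  (len 10)
step 2: "011011101"  (len 9)
step 3: "11011101"  (len 8)
step 4: "1011101101"  (len 10)
step 5: "0111011010"  (len 10)
step 6: "111011010"  (len 9)

9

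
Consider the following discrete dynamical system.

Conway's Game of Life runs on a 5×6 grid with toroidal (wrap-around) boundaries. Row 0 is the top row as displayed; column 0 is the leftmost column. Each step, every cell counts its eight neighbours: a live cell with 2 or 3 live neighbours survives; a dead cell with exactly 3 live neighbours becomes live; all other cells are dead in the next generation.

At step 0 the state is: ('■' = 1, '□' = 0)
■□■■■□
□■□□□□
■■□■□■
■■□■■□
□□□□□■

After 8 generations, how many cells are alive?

18

0) ■□■■■□
□■□□□□
■■□■□■
■■□■■□
□□□□□■
1) ■■■■■■
□□□□□□
□□□■□■
□■□■□□
□□□□□□
2) ■■■■■■
□■□□□□
□□■□■□
□□■□■□
□□□□□■
3) □■■■■■
□□□□□□
□■■□□□
□□□□■■
□□□□□□
4) □□■■■□
■□□□■□
□□□□□□
□□□□□□
■□■□□□
5) □□■□■□
□□□□■■
□□□□□□
□□□□□□
□■■□□□
6) □■■□■■
□□□■■■
□□□□□□
□□□□□□
□■■■□□
7) □■□□□■
■□■■□■
□□□□■□
□□■□□□
■■□■■□
8) □□□□□□
■■■■□■
□■■□■■
□■■□■■
■■□■■■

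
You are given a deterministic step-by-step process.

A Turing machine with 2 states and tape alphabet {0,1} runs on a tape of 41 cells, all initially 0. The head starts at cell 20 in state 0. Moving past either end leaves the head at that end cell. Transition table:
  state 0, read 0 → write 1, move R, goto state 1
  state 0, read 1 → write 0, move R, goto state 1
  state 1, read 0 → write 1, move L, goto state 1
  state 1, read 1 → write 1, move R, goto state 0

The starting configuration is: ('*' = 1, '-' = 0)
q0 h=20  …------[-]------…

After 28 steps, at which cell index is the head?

30

[0] q0 h=20  …------[-]------…
[1] q1 h=21  …-----*[-]------…
[2] q1 h=20  …------[*]*-----…
[3] q0 h=21  …-----*[*]------…
[4] q1 h=22  …----*-[-]------…
[5] q1 h=21  …-----*[-]*-----…
[6] q1 h=20  …------[*]**----…
[7] q0 h=21  …-----*[*]*-----…
[8] q1 h=22  …----*-[*]------…
[9] q0 h=23  …---*-*[-]------…
[10] q1 h=24  …--*-**[-]------…
[11] q1 h=23  …---*-*[*]*-----…
[12] q0 h=24  …--*-**[*]------…
[13] q1 h=25  …-*-**-[-]------…
[14] q1 h=24  …--*-**[-]*-----…
[15] q1 h=23  …---*-*[*]**----…
[16] q0 h=24  …--*-**[*]*-----…
[17] q1 h=25  …-*-**-[*]------…
[18] q0 h=26  …*-**-*[-]------…
[19] q1 h=27  …-**-**[-]------…
[20] q1 h=26  …*-**-*[*]*-----…
[21] q0 h=27  …-**-**[*]------…
[22] q1 h=28  …**-**-[-]------…
[23] q1 h=27  …-**-**[-]*-----…
[24] q1 h=26  …*-**-*[*]**----…
[25] q0 h=27  …-**-**[*]*-----…
[26] q1 h=28  …**-**-[*]------…
[27] q0 h=29  …*-**-*[-]------…
[28] q1 h=30  …-**-**[-]------…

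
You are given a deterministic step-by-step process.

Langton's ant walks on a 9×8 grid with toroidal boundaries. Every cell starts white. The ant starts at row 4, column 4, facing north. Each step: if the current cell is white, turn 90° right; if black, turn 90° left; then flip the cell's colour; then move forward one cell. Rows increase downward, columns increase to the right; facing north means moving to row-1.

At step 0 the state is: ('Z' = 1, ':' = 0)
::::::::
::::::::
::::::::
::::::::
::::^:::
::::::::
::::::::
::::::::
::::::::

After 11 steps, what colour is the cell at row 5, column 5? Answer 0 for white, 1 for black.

1

t=0: ::::::::
::::::::
::::::::
::::::::
::::^:::
::::::::
::::::::
::::::::
::::::::
t=1: ::::::::
::::::::
::::::::
::::::::
::::Z>::
::::::::
::::::::
::::::::
::::::::
t=2: ::::::::
::::::::
::::::::
::::::::
::::ZZ::
:::::v::
::::::::
::::::::
::::::::
t=3: ::::::::
::::::::
::::::::
::::::::
::::ZZ::
::::<Z::
::::::::
::::::::
::::::::
t=4: ::::::::
::::::::
::::::::
::::::::
::::^Z::
::::ZZ::
::::::::
::::::::
::::::::
t=5: ::::::::
::::::::
::::::::
::::::::
:::<:Z::
::::ZZ::
::::::::
::::::::
::::::::
t=6: ::::::::
::::::::
::::::::
:::^::::
:::Z:Z::
::::ZZ::
::::::::
::::::::
::::::::
t=7: ::::::::
::::::::
::::::::
:::Z>:::
:::Z:Z::
::::ZZ::
::::::::
::::::::
::::::::
t=8: ::::::::
::::::::
::::::::
:::ZZ:::
:::ZvZ::
::::ZZ::
::::::::
::::::::
::::::::
t=9: ::::::::
::::::::
::::::::
:::ZZ:::
:::<ZZ::
::::ZZ::
::::::::
::::::::
::::::::
t=10: ::::::::
::::::::
::::::::
:::ZZ:::
::::ZZ::
:::vZZ::
::::::::
::::::::
::::::::
t=11: ::::::::
::::::::
::::::::
:::ZZ:::
::::ZZ::
::<ZZZ::
::::::::
::::::::
::::::::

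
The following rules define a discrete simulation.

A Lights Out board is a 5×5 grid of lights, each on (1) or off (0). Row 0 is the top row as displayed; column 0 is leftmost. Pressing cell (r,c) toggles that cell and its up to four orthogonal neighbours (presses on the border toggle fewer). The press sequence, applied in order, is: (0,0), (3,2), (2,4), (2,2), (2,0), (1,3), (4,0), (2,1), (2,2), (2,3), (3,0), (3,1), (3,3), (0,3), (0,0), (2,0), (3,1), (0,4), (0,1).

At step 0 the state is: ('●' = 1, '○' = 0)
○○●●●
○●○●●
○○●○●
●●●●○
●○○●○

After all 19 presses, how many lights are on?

k=0  ○○●●●
○●○●●
○○●○●
●●●●○
●○○●○
k=1  ●●●●●
●●○●●
○○●○●
●●●●○
●○○●○
k=2  ●●●●●
●●○●●
○○○○●
●○○○○
●○●●○
k=3  ●●●●●
●●○●○
○○○●○
●○○○●
●○●●○
k=4  ●●●●●
●●●●○
○●●○○
●○●○●
●○●●○
k=5  ●●●●●
○●●●○
●○●○○
○○●○●
●○●●○
k=6  ●●●○●
○●○○●
●○●●○
○○●○●
●○●●○
k=7  ●●●○●
○●○○●
●○●●○
●○●○●
○●●●○
k=8  ●●●○●
○○○○●
○●○●○
●●●○●
○●●●○
k=9  ●●●○●
○○●○●
○○●○○
●●○○●
○●●●○
k=10  ●●●○●
○○●●●
○○○●●
●●○●●
○●●●○
k=11  ●●●○●
○○●●●
●○○●●
○○○●●
●●●●○
k=12  ●●●○●
○○●●●
●●○●●
●●●●●
●○●●○
k=13  ●●●○●
○○●●●
●●○○●
●●○○○
●○●○○
k=14  ●●○●○
○○●○●
●●○○●
●●○○○
●○●○○
k=15  ○○○●○
●○●○●
●●○○●
●●○○○
●○●○○
k=16  ○○○●○
○○●○●
○○○○●
○●○○○
●○●○○
k=17  ○○○●○
○○●○●
○●○○●
●○●○○
●●●○○
k=18  ○○○○●
○○●○○
○●○○●
●○●○○
●●●○○
k=19  ●●●○●
○●●○○
○●○○●
●○●○○
●●●○○

13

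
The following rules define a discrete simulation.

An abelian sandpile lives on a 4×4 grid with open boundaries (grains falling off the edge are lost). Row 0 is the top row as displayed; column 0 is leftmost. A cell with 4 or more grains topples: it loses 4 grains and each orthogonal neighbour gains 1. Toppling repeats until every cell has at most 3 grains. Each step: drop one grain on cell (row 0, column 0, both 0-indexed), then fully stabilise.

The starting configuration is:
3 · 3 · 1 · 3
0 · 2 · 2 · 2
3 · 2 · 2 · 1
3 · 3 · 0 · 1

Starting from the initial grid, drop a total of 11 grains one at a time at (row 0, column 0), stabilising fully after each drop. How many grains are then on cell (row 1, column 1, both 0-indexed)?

0) 3 · 3 · 1 · 3
0 · 2 · 2 · 2
3 · 2 · 2 · 1
3 · 3 · 0 · 1
1) 1 · 0 · 2 · 3
1 · 3 · 2 · 2
3 · 2 · 2 · 1
3 · 3 · 0 · 1
2) 2 · 0 · 2 · 3
1 · 3 · 2 · 2
3 · 2 · 2 · 1
3 · 3 · 0 · 1
3) 3 · 0 · 2 · 3
1 · 3 · 2 · 2
3 · 2 · 2 · 1
3 · 3 · 0 · 1
4) 0 · 1 · 2 · 3
2 · 3 · 2 · 2
3 · 2 · 2 · 1
3 · 3 · 0 · 1
5) 1 · 1 · 2 · 3
2 · 3 · 2 · 2
3 · 2 · 2 · 1
3 · 3 · 0 · 1
6) 2 · 1 · 2 · 3
2 · 3 · 2 · 2
3 · 2 · 2 · 1
3 · 3 · 0 · 1
7) 3 · 1 · 2 · 3
2 · 3 · 2 · 2
3 · 2 · 2 · 1
3 · 3 · 0 · 1
8) 0 · 2 · 2 · 3
3 · 3 · 2 · 2
3 · 2 · 2 · 1
3 · 3 · 0 · 1
9) 1 · 2 · 2 · 3
3 · 3 · 2 · 2
3 · 2 · 2 · 1
3 · 3 · 0 · 1
10) 2 · 2 · 2 · 3
3 · 3 · 2 · 2
3 · 2 · 2 · 1
3 · 3 · 0 · 1
11) 3 · 2 · 2 · 3
3 · 3 · 2 · 2
3 · 2 · 2 · 1
3 · 3 · 0 · 1

3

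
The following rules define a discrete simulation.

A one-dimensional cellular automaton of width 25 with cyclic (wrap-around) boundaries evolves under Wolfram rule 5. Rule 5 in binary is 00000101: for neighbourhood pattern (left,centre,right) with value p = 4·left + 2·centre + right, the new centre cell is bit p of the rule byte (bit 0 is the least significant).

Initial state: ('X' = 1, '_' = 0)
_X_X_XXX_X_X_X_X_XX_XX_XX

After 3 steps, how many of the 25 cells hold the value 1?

6

[0] _X_X_XXX_X_X_X_X_XX_XX_XX
[1] _X_X_____X_X_X_X_________
[2] _X_X_XXX_X_X_X_X_XXXXXXXX
[3] _X_X_____X_X_X_X_________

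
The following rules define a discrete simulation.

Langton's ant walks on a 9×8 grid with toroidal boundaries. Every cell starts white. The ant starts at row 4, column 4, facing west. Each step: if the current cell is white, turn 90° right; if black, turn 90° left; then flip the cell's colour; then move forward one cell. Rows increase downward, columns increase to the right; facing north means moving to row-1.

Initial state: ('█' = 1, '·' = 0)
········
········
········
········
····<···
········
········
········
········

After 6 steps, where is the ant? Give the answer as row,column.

k=0  ········
········
········
········
····<···
········
········
········
········
k=1  ········
········
········
····^···
····█···
········
········
········
········
k=2  ········
········
········
····█>··
····█···
········
········
········
········
k=3  ········
········
········
····██··
····█v··
········
········
········
········
k=4  ········
········
········
····██··
····<█··
········
········
········
········
k=5  ········
········
········
····██··
·····█··
····v···
········
········
········
k=6  ········
········
········
····██··
·····█··
···<█···
········
········
········

5,3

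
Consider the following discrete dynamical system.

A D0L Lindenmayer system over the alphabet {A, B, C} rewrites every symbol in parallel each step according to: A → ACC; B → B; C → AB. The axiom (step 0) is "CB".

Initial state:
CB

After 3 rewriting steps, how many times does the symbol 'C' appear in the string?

2

0) CB
1) ABB
2) ACCBB
3) ACCABABBB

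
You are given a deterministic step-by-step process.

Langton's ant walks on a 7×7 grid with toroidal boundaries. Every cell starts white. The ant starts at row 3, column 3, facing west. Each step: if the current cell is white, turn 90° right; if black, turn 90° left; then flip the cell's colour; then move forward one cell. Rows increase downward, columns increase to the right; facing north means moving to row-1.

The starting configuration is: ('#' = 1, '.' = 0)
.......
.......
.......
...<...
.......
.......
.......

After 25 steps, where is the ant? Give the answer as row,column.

4,5

t=0: .......
.......
.......
...<...
.......
.......
.......
t=1: .......
.......
...^...
...#...
.......
.......
.......
t=2: .......
.......
...#>..
...#...
.......
.......
.......
t=3: .......
.......
...##..
...#v..
.......
.......
.......
t=4: .......
.......
...##..
...<#..
.......
.......
.......
t=5: .......
.......
...##..
....#..
...v...
.......
.......
t=6: .......
.......
...##..
....#..
..<#...
.......
.......
t=7: .......
.......
...##..
..^.#..
..##...
.......
.......
t=8: .......
.......
...##..
..#>#..
..##...
.......
.......
t=9: .......
.......
...##..
..###..
..#v...
.......
.......
t=10: .......
.......
...##..
..###..
..#.>..
.......
.......
t=11: .......
.......
...##..
..###..
..#.#..
....v..
.......
t=12: .......
.......
...##..
..###..
..#.#..
...<#..
.......
t=13: .......
.......
...##..
..###..
..#^#..
...##..
.......
t=14: .......
.......
...##..
..###..
..##>..
...##..
.......
t=15: .......
.......
...##..
..##^..
..##...
...##..
.......
t=16: .......
.......
...##..
..#<...
..##...
...##..
.......
t=17: .......
.......
...##..
..#....
..#v...
...##..
.......
t=18: .......
.......
...##..
..#....
..#.>..
...##..
.......
t=19: .......
.......
...##..
..#....
..#.#..
...#v..
.......
t=20: .......
.......
...##..
..#....
..#.#..
...#.>.
.......
t=21: .......
.......
...##..
..#....
..#.#..
...#.#.
.....v.
t=22: .......
.......
...##..
..#....
..#.#..
...#.#.
....<#.
t=23: .......
.......
...##..
..#....
..#.#..
...#^#.
....##.
t=24: .......
.......
...##..
..#....
..#.#..
...##>.
....##.
t=25: .......
.......
...##..
..#....
..#.#^.
...##..
....##.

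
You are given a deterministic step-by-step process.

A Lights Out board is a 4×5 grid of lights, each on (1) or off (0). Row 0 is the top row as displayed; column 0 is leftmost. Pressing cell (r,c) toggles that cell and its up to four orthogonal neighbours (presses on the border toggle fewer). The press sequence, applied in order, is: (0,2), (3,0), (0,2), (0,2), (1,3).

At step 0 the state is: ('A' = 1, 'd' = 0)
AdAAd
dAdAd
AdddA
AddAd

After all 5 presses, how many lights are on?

t=0: AdAAd
dAdAd
AdddA
AddAd
t=1: AAddd
dAAAd
AdddA
AddAd
t=2: AAddd
dAAAd
ddddA
dAdAd
t=3: AdAAd
dAdAd
ddddA
dAdAd
t=4: AAddd
dAAAd
ddddA
dAdAd
t=5: AAdAd
dAddA
dddAA
dAdAd

9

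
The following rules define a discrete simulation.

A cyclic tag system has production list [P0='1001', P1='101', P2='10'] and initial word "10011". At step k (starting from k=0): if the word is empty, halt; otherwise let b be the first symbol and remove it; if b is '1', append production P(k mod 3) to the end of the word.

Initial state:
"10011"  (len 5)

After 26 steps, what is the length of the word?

24

t=0: "10011"  (len 5)
t=1: "00111001"  (len 8)
t=2: "0111001"  (len 7)
t=3: "111001"  (len 6)
t=4: "110011001"  (len 9)
t=5: "10011001101"  (len 11)
t=6: "001100110110"  (len 12)
t=7: "01100110110"  (len 11)
t=8: "1100110110"  (len 10)
t=9: "10011011010"  (len 11)
t=10: "00110110101001"  (len 14)
t=11: "0110110101001"  (len 13)
t=12: "110110101001"  (len 12)
t=13: "101101010011001"  (len 15)
t=14: "01101010011001101"  (len 17)
t=15: "1101010011001101"  (len 16)
t=16: "1010100110011011001"  (len 19)
t=17: "010100110011011001101"  (len 21)
t=18: "10100110011011001101"  (len 20)
t=19: "01001100110110011011001"  (len 23)
t=20: "1001100110110011011001"  (len 22)
t=21: "00110011011001101100110"  (len 23)
t=22: "0110011011001101100110"  (len 22)
t=23: "110011011001101100110"  (len 21)
t=24: "1001101100110110011010"  (len 22)
t=25: "0011011001101100110101001"  (len 25)
t=26: "011011001101100110101001"  (len 24)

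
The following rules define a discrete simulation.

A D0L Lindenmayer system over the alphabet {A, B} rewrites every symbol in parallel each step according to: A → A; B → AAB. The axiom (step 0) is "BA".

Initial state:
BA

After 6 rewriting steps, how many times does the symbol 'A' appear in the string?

k=0  BA
k=1  AABA
k=2  AAAABA
k=3  AAAAAABA
k=4  AAAAAAAABA
k=5  AAAAAAAAAABA
k=6  AAAAAAAAAAAABA

13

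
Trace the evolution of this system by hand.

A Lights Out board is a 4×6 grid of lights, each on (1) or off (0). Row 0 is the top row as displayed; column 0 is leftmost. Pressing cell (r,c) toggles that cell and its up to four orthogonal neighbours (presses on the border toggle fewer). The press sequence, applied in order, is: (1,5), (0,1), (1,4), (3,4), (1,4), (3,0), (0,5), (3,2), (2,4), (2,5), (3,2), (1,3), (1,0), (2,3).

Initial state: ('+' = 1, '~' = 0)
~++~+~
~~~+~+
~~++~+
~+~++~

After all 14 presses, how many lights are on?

t=0: ~++~+~
~~~+~+
~~++~+
~+~++~
t=1: ~++~++
~~~++~
~~++~~
~+~++~
t=2: +~~~++
~+~++~
~~++~~
~+~++~
t=3: +~~~~+
~+~~~+
~~+++~
~+~++~
t=4: +~~~~+
~+~~~+
~~++~~
~+~~~+
t=5: +~~~++
~+~++~
~~+++~
~+~~~+
t=6: +~~~++
~+~++~
+~+++~
+~~~~+
t=7: +~~~~~
~+~+++
+~+++~
+~~~~+
t=8: +~~~~~
~+~+++
+~~++~
++++~+
t=9: +~~~~~
~+~+~+
+~~~~+
++++++
t=10: +~~~~~
~+~+~~
+~~~+~
+++++~
t=11: +~~~~~
~+~+~~
+~+~+~
+~~~+~
t=12: +~~+~~
~++~+~
+~+++~
+~~~+~
t=13: ~~~+~~
+~+~+~
~~+++~
+~~~+~
t=14: ~~~+~~
+~+++~
~~~~~~
+~~++~

8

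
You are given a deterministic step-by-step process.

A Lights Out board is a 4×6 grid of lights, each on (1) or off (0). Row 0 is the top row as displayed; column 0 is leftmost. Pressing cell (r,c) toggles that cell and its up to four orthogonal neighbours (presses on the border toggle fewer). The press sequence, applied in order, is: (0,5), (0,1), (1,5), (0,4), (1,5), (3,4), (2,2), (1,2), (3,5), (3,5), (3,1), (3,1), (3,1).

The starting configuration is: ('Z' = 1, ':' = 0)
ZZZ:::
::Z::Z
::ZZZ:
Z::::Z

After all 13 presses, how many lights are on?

k=0  ZZZ:::
::Z::Z
::ZZZ:
Z::::Z
k=1  ZZZ:ZZ
::Z:::
::ZZZ:
Z::::Z
k=2  ::::ZZ
:ZZ:::
::ZZZ:
Z::::Z
k=3  ::::Z:
:ZZ:ZZ
::ZZZZ
Z::::Z
k=4  :::Z:Z
:ZZ::Z
::ZZZZ
Z::::Z
k=5  :::Z::
:ZZ:Z:
::ZZZ:
Z::::Z
k=6  :::Z::
:ZZ:Z:
::ZZ::
Z::ZZ:
k=7  :::Z::
:Z::Z:
:Z::::
Z:ZZZ:
k=8  ::ZZ::
::ZZZ:
:ZZ:::
Z:ZZZ:
k=9  ::ZZ::
::ZZZ:
:ZZ::Z
Z:ZZ:Z
k=10  ::ZZ::
::ZZZ:
:ZZ:::
Z:ZZZ:
k=11  ::ZZ::
::ZZZ:
::Z:::
:Z:ZZ:
k=12  ::ZZ::
::ZZZ:
:ZZ:::
Z:ZZZ:
k=13  ::ZZ::
::ZZZ:
::Z:::
:Z:ZZ:

9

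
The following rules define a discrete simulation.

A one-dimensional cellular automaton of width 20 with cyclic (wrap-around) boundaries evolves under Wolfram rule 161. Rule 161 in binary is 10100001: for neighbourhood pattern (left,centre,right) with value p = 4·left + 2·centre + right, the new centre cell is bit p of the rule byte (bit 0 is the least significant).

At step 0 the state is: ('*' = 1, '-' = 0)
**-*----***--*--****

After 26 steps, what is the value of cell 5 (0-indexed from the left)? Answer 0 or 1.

0

k=0  **-*----***--*--****
k=1  *-*--**--*-------***
k=2  -*---------*****--**
k=3  *--*******--***-----
k=4  ----*****----*--***-
k=5  ***--***--**-----*--
k=6  -*----*------***----
k=7  ---**---****--*--***
k=8  -*----*--**-------*-
k=9  ---**-------*****---
k=10  **----*****--***--**
k=11  *--**--***----*----*
k=12  --------*--**---**--
k=13  *******-------*----*
k=14  ******--*****---**--
k=15  -****----***--*-----
k=16  --**--**--*-----****
k=17  ------------***--**-
k=18  ***********--*------
k=19  -*********-----****-
k=20  --*******--***--**--
k=21  *--*****----*------*
k=22  ----***--**---****--
k=23  ***--*------*--**--*
k=24  **-----****---------
k=25  ---***--**--*******-
k=26  **--*--------*****--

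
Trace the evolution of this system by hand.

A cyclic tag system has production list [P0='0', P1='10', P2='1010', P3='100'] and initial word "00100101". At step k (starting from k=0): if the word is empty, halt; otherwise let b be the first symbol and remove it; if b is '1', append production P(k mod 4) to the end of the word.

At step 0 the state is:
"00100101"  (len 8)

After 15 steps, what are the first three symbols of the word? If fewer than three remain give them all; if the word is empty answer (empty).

000

step 0: "00100101"  (len 8)
step 1: "0100101"  (len 7)
step 2: "100101"  (len 6)
step 3: "001011010"  (len 9)
step 4: "01011010"  (len 8)
step 5: "1011010"  (len 7)
step 6: "01101010"  (len 8)
step 7: "1101010"  (len 7)
step 8: "101010100"  (len 9)
step 9: "010101000"  (len 9)
step 10: "10101000"  (len 8)
step 11: "01010001010"  (len 11)
step 12: "1010001010"  (len 10)
step 13: "0100010100"  (len 10)
step 14: "100010100"  (len 9)
step 15: "000101001010"  (len 12)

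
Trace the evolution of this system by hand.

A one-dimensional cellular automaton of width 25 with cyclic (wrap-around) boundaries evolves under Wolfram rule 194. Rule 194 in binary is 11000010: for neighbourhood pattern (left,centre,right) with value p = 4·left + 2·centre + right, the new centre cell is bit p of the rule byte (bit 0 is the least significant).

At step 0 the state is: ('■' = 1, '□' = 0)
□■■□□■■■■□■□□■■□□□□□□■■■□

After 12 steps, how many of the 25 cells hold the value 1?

3

t=0: □■■□□■■■■□■□□■■□□□□□□■■■□
t=1: ■□■□■□■■■□□□■□■□□□□□■□■■□
t=2: □□□□□□□■■□□■□□□□□□□■□□□■□
t=3: □□□□□□■□■□■□□□□□□□■□□□■□□
t=4: □□□□□■□□□□□□□□□□□■□□□■□□□
t=5: □□□□■□□□□□□□□□□□■□□□■□□□□
t=6: □□□■□□□□□□□□□□□■□□□■□□□□□
t=7: □□■□□□□□□□□□□□■□□□■□□□□□□
t=8: □■□□□□□□□□□□□■□□□■□□□□□□□
t=9: ■□□□□□□□□□□□■□□□■□□□□□□□□
t=10: □□□□□□□□□□□■□□□■□□□□□□□□■
t=11: □□□□□□□□□□■□□□■□□□□□□□□■□
t=12: □□□□□□□□□■□□□■□□□□□□□□■□□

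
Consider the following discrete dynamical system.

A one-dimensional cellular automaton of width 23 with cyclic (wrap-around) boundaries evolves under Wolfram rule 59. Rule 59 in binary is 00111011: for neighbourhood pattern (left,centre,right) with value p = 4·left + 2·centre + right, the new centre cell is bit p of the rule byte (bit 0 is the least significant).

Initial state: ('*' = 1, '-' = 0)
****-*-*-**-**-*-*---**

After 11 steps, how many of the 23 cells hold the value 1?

15

gen 0: ****-*-*-**-**-*-*---**
gen 1: ----*-*-**-**-*-*-****-
gen 2: ****-*-**-**-*-*-**---*
gen 3: ----*-**-**-*-*-**-****
gen 4: ****-**-**-*-*-**-**---
gen 5: *---**-**-*-*-**-**-***
gen 6: -****-**-*-*-**-**-**--
gen 7: **---**-*-*-**-**-**-**
gen 8: --****-*-*-**-**-**-**-
gen 9: ***---*-*-**-**-**-**-*
gen 10: ---***-*-**-**-**-**-**
gen 11: ****--*-**-**-**-**-**-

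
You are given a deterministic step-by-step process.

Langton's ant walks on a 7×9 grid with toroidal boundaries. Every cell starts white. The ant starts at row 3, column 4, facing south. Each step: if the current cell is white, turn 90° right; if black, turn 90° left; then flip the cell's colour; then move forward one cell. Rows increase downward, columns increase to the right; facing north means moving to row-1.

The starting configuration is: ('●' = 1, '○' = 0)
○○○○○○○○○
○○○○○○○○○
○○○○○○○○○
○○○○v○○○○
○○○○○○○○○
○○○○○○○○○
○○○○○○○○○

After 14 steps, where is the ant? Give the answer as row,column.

2,5

t=0: ○○○○○○○○○
○○○○○○○○○
○○○○○○○○○
○○○○v○○○○
○○○○○○○○○
○○○○○○○○○
○○○○○○○○○
t=1: ○○○○○○○○○
○○○○○○○○○
○○○○○○○○○
○○○<●○○○○
○○○○○○○○○
○○○○○○○○○
○○○○○○○○○
t=2: ○○○○○○○○○
○○○○○○○○○
○○○^○○○○○
○○○●●○○○○
○○○○○○○○○
○○○○○○○○○
○○○○○○○○○
t=3: ○○○○○○○○○
○○○○○○○○○
○○○●>○○○○
○○○●●○○○○
○○○○○○○○○
○○○○○○○○○
○○○○○○○○○
t=4: ○○○○○○○○○
○○○○○○○○○
○○○●●○○○○
○○○●v○○○○
○○○○○○○○○
○○○○○○○○○
○○○○○○○○○
t=5: ○○○○○○○○○
○○○○○○○○○
○○○●●○○○○
○○○●○>○○○
○○○○○○○○○
○○○○○○○○○
○○○○○○○○○
t=6: ○○○○○○○○○
○○○○○○○○○
○○○●●○○○○
○○○●○●○○○
○○○○○v○○○
○○○○○○○○○
○○○○○○○○○
t=7: ○○○○○○○○○
○○○○○○○○○
○○○●●○○○○
○○○●○●○○○
○○○○<●○○○
○○○○○○○○○
○○○○○○○○○
t=8: ○○○○○○○○○
○○○○○○○○○
○○○●●○○○○
○○○●^●○○○
○○○○●●○○○
○○○○○○○○○
○○○○○○○○○
t=9: ○○○○○○○○○
○○○○○○○○○
○○○●●○○○○
○○○●●>○○○
○○○○●●○○○
○○○○○○○○○
○○○○○○○○○
t=10: ○○○○○○○○○
○○○○○○○○○
○○○●●^○○○
○○○●●○○○○
○○○○●●○○○
○○○○○○○○○
○○○○○○○○○
t=11: ○○○○○○○○○
○○○○○○○○○
○○○●●●>○○
○○○●●○○○○
○○○○●●○○○
○○○○○○○○○
○○○○○○○○○
t=12: ○○○○○○○○○
○○○○○○○○○
○○○●●●●○○
○○○●●○v○○
○○○○●●○○○
○○○○○○○○○
○○○○○○○○○
t=13: ○○○○○○○○○
○○○○○○○○○
○○○●●●●○○
○○○●●<●○○
○○○○●●○○○
○○○○○○○○○
○○○○○○○○○
t=14: ○○○○○○○○○
○○○○○○○○○
○○○●●^●○○
○○○●●●●○○
○○○○●●○○○
○○○○○○○○○
○○○○○○○○○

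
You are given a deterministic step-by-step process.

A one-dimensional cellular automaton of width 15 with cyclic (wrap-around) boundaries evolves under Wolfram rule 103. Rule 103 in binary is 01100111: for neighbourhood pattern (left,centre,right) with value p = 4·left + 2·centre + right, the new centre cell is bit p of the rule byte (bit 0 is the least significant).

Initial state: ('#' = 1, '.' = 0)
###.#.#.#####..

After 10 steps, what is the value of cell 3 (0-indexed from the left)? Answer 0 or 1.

1

t=0: ###.#.#.#####..
t=1: ..######....#.#
t=2: .#.....#.######
t=3: ##.######.....#
t=4: .##.....#.####.
t=5: #.#.######...#.
t=6: ####.....#.####
t=7: ...#.######....
t=8: #####.....#.###
t=9: ....#.######...
t=10: ######.....#.##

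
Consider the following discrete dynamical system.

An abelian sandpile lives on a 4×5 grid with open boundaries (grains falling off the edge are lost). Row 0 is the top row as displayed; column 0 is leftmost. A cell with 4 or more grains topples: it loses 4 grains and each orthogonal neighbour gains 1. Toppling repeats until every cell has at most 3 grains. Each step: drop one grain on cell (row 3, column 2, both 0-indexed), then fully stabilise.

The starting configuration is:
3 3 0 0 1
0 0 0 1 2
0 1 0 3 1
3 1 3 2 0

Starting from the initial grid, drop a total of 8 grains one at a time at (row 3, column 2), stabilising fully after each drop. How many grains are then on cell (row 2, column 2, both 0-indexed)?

0) 3 3 0 0 1
0 0 0 1 2
0 1 0 3 1
3 1 3 2 0
1) 3 3 0 0 1
0 0 0 1 2
0 1 1 3 1
3 2 0 3 0
2) 3 3 0 0 1
0 0 0 1 2
0 1 1 3 1
3 2 1 3 0
3) 3 3 0 0 1
0 0 0 1 2
0 1 1 3 1
3 2 2 3 0
4) 3 3 0 0 1
0 0 0 1 2
0 1 1 3 1
3 2 3 3 0
5) 3 3 0 0 1
0 0 0 2 2
0 1 3 0 2
3 3 1 1 1
6) 3 3 0 0 1
0 0 0 2 2
0 1 3 0 2
3 3 2 1 1
7) 3 3 0 0 1
0 0 0 2 2
0 1 3 0 2
3 3 3 1 1
8) 3 3 0 0 1
0 0 1 2 2
1 3 0 1 2
0 1 2 2 1

0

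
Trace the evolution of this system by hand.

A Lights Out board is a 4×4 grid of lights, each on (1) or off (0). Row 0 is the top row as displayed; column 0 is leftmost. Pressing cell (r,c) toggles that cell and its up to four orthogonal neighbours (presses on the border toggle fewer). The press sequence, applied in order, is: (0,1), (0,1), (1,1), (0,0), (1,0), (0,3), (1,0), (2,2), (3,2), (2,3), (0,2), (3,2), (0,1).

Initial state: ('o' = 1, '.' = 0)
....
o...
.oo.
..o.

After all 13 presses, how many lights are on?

6

0) ....
o...
.oo.
..o.
1) ooo.
oo..
.oo.
..o.
2) ....
o...
.oo.
..o.
3) .o..
.oo.
..o.
..o.
4) o...
ooo.
..o.
..o.
5) ....
..o.
o.o.
..o.
6) ..oo
..oo
o.o.
..o.
7) o.oo
oooo
..o.
..o.
8) o.oo
oo.o
.o.o
....
9) o.oo
oo.o
.ooo
.ooo
10) o.oo
oo..
.o..
.oo.
11) oo..
ooo.
.o..
.oo.
12) oo..
ooo.
.oo.
...o
13) ..o.
o.o.
.oo.
...o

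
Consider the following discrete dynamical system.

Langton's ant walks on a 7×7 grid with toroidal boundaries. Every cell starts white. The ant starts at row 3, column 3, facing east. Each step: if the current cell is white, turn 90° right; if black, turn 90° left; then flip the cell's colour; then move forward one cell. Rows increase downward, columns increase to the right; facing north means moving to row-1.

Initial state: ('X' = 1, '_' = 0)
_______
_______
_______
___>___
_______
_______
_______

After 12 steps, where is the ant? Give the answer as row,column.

1,3

k=0  _______
_______
_______
___>___
_______
_______
_______
k=1  _______
_______
_______
___X___
___v___
_______
_______
k=2  _______
_______
_______
___X___
__<X___
_______
_______
k=3  _______
_______
_______
__^X___
__XX___
_______
_______
k=4  _______
_______
_______
__X>___
__XX___
_______
_______
k=5  _______
_______
___^___
__X____
__XX___
_______
_______
k=6  _______
_______
___X>__
__X____
__XX___
_______
_______
k=7  _______
_______
___XX__
__X_v__
__XX___
_______
_______
k=8  _______
_______
___XX__
__X<X__
__XX___
_______
_______
k=9  _______
_______
___^X__
__XXX__
__XX___
_______
_______
k=10  _______
_______
__<_X__
__XXX__
__XX___
_______
_______
k=11  _______
__^____
__X_X__
__XXX__
__XX___
_______
_______
k=12  _______
__X>___
__X_X__
__XXX__
__XX___
_______
_______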